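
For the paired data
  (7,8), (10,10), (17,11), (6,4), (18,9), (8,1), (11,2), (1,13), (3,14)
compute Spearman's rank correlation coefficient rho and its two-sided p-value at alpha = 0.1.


Step 1: Rank x and y separately (midranks; no ties here).
rank(x): 7->4, 10->6, 17->8, 6->3, 18->9, 8->5, 11->7, 1->1, 3->2
rank(y): 8->4, 10->6, 11->7, 4->3, 9->5, 1->1, 2->2, 13->8, 14->9
Step 2: d_i = R_x(i) - R_y(i); compute d_i^2.
  (4-4)^2=0, (6-6)^2=0, (8-7)^2=1, (3-3)^2=0, (9-5)^2=16, (5-1)^2=16, (7-2)^2=25, (1-8)^2=49, (2-9)^2=49
sum(d^2) = 156.
Step 3: rho = 1 - 6*156 / (9*(9^2 - 1)) = 1 - 936/720 = -0.300000.
Step 4: Under H0, t = rho * sqrt((n-2)/(1-rho^2)) = -0.8321 ~ t(7).
Step 5: Two-sided p-value from the t-distribution with 7 df = 0.432845.
Step 6: alpha = 0.1. fail to reject H0.

rho = -0.3000, p = 0.432845, fail to reject H0 at alpha = 0.1.


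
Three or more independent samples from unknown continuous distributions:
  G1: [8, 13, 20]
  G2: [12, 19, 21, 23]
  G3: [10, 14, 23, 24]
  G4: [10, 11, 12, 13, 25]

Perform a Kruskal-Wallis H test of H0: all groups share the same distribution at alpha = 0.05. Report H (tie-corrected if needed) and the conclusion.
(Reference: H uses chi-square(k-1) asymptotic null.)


Step 1: Combine all N = 16 observations and assign midranks.
sorted (value, group, rank): (8,G1,1), (10,G3,2.5), (10,G4,2.5), (11,G4,4), (12,G2,5.5), (12,G4,5.5), (13,G1,7.5), (13,G4,7.5), (14,G3,9), (19,G2,10), (20,G1,11), (21,G2,12), (23,G2,13.5), (23,G3,13.5), (24,G3,15), (25,G4,16)
Step 2: Sum ranks within each group.
R_1 = 19.5 (n_1 = 3)
R_2 = 41 (n_2 = 4)
R_3 = 40 (n_3 = 4)
R_4 = 35.5 (n_4 = 5)
Step 3: H = 12/(N(N+1)) * sum(R_i^2/n_i) - 3(N+1)
     = 12/(16*17) * (19.5^2/3 + 41^2/4 + 40^2/4 + 35.5^2/5) - 3*17
     = 0.044118 * 1199.05 - 51
     = 1.899265.
Step 4: Ties present; correction factor C = 1 - 24/(16^3 - 16) = 0.994118. Corrected H = 1.899265 / 0.994118 = 1.910503.
Step 5: Under H0, H ~ chi^2(3); p-value = 0.591188.
Step 6: alpha = 0.05. fail to reject H0.

H = 1.9105, df = 3, p = 0.591188, fail to reject H0.


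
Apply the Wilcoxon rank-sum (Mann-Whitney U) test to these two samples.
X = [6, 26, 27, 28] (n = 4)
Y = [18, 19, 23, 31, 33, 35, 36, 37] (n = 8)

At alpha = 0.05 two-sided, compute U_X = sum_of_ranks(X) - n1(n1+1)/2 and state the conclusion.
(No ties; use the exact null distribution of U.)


Step 1: Combine and sort all 12 observations; assign midranks.
sorted (value, group): (6,X), (18,Y), (19,Y), (23,Y), (26,X), (27,X), (28,X), (31,Y), (33,Y), (35,Y), (36,Y), (37,Y)
ranks: 6->1, 18->2, 19->3, 23->4, 26->5, 27->6, 28->7, 31->8, 33->9, 35->10, 36->11, 37->12
Step 2: Rank sum for X: R1 = 1 + 5 + 6 + 7 = 19.
Step 3: U_X = R1 - n1(n1+1)/2 = 19 - 4*5/2 = 19 - 10 = 9.
       U_Y = n1*n2 - U_X = 32 - 9 = 23.
Step 4: No ties, so the exact null distribution of U (based on enumerating the C(12,4) = 495 equally likely rank assignments) gives the two-sided p-value.
Step 5: p-value = 0.282828; compare to alpha = 0.05. fail to reject H0.

U_X = 9, p = 0.282828, fail to reject H0 at alpha = 0.05.


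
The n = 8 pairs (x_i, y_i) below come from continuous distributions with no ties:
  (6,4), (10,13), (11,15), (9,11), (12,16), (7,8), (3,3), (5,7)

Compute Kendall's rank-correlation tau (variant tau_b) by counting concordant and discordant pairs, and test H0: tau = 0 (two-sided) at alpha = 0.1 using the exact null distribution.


Step 1: Enumerate the 28 unordered pairs (i,j) with i<j and classify each by sign(x_j-x_i) * sign(y_j-y_i).
  (1,2):dx=+4,dy=+9->C; (1,3):dx=+5,dy=+11->C; (1,4):dx=+3,dy=+7->C; (1,5):dx=+6,dy=+12->C
  (1,6):dx=+1,dy=+4->C; (1,7):dx=-3,dy=-1->C; (1,8):dx=-1,dy=+3->D; (2,3):dx=+1,dy=+2->C
  (2,4):dx=-1,dy=-2->C; (2,5):dx=+2,dy=+3->C; (2,6):dx=-3,dy=-5->C; (2,7):dx=-7,dy=-10->C
  (2,8):dx=-5,dy=-6->C; (3,4):dx=-2,dy=-4->C; (3,5):dx=+1,dy=+1->C; (3,6):dx=-4,dy=-7->C
  (3,7):dx=-8,dy=-12->C; (3,8):dx=-6,dy=-8->C; (4,5):dx=+3,dy=+5->C; (4,6):dx=-2,dy=-3->C
  (4,7):dx=-6,dy=-8->C; (4,8):dx=-4,dy=-4->C; (5,6):dx=-5,dy=-8->C; (5,7):dx=-9,dy=-13->C
  (5,8):dx=-7,dy=-9->C; (6,7):dx=-4,dy=-5->C; (6,8):dx=-2,dy=-1->C; (7,8):dx=+2,dy=+4->C
Step 2: C = 27, D = 1, total pairs = 28.
Step 3: tau = (C - D)/(n(n-1)/2) = (27 - 1)/28 = 0.928571.
Step 4: Exact two-sided p-value (enumerate n! = 40320 permutations of y under H0): p = 0.000397.
Step 5: alpha = 0.1. reject H0.

tau_b = 0.9286 (C=27, D=1), p = 0.000397, reject H0.


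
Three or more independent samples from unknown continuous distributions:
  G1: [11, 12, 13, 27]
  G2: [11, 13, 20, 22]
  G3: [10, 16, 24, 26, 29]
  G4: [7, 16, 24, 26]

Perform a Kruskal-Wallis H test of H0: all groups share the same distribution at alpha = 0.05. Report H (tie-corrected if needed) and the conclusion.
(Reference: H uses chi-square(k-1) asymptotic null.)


Step 1: Combine all N = 17 observations and assign midranks.
sorted (value, group, rank): (7,G4,1), (10,G3,2), (11,G1,3.5), (11,G2,3.5), (12,G1,5), (13,G1,6.5), (13,G2,6.5), (16,G3,8.5), (16,G4,8.5), (20,G2,10), (22,G2,11), (24,G3,12.5), (24,G4,12.5), (26,G3,14.5), (26,G4,14.5), (27,G1,16), (29,G3,17)
Step 2: Sum ranks within each group.
R_1 = 31 (n_1 = 4)
R_2 = 31 (n_2 = 4)
R_3 = 54.5 (n_3 = 5)
R_4 = 36.5 (n_4 = 4)
Step 3: H = 12/(N(N+1)) * sum(R_i^2/n_i) - 3(N+1)
     = 12/(17*18) * (31^2/4 + 31^2/4 + 54.5^2/5 + 36.5^2/4) - 3*18
     = 0.039216 * 1407.61 - 54
     = 1.200490.
Step 4: Ties present; correction factor C = 1 - 30/(17^3 - 17) = 0.993873. Corrected H = 1.200490 / 0.993873 = 1.207891.
Step 5: Under H0, H ~ chi^2(3); p-value = 0.751112.
Step 6: alpha = 0.05. fail to reject H0.

H = 1.2079, df = 3, p = 0.751112, fail to reject H0.


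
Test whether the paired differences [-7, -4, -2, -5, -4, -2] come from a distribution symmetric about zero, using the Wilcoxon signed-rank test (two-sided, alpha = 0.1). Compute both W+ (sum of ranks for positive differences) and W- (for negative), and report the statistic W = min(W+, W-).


Step 1: Drop any zero differences (none here) and take |d_i|.
|d| = [7, 4, 2, 5, 4, 2]
Step 2: Midrank |d_i| (ties get averaged ranks).
ranks: |7|->6, |4|->3.5, |2|->1.5, |5|->5, |4|->3.5, |2|->1.5
Step 3: Attach original signs; sum ranks with positive sign and with negative sign.
W+ = 0 = 0
W- = 6 + 3.5 + 1.5 + 5 + 3.5 + 1.5 = 21
(Check: W+ + W- = 21 should equal n(n+1)/2 = 21.)
Step 4: Test statistic W = min(W+, W-) = 0.
Step 5: Ties in |d|, so use the tie-corrected normal approximation.
        E[W] = n(n+1)/4 = 6*7/4 = 10.5.
        Tie groups: |d|=2 (t=2), |d|=4 (t=2); sum(t^3 - t) = 12.
        Var[W] = n(n+1)(2n+1)/24 - sum(t^3-t)/48 = 546/24 - 12/48 = 22.5.
        z = (W - E[W]) / sqrt(Var[W]) = (0 - 10.5) / 4.7434 = -2.2136.
        Two-sided p = 2*Phi(z) = 0.026857.
Step 6: alpha = 0.1. reject H0.

W+ = 0, W- = 21, W = min = 0, p = 0.026857, reject H0.


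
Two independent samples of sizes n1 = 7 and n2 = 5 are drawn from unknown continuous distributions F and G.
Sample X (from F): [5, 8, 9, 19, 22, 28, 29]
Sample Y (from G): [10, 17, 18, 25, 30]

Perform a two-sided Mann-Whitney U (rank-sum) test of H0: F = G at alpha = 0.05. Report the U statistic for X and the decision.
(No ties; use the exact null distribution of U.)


Step 1: Combine and sort all 12 observations; assign midranks.
sorted (value, group): (5,X), (8,X), (9,X), (10,Y), (17,Y), (18,Y), (19,X), (22,X), (25,Y), (28,X), (29,X), (30,Y)
ranks: 5->1, 8->2, 9->3, 10->4, 17->5, 18->6, 19->7, 22->8, 25->9, 28->10, 29->11, 30->12
Step 2: Rank sum for X: R1 = 1 + 2 + 3 + 7 + 8 + 10 + 11 = 42.
Step 3: U_X = R1 - n1(n1+1)/2 = 42 - 7*8/2 = 42 - 28 = 14.
       U_Y = n1*n2 - U_X = 35 - 14 = 21.
Step 4: No ties, so the exact null distribution of U (based on enumerating the C(12,7) = 792 equally likely rank assignments) gives the two-sided p-value.
Step 5: p-value = 0.638889; compare to alpha = 0.05. fail to reject H0.

U_X = 14, p = 0.638889, fail to reject H0 at alpha = 0.05.


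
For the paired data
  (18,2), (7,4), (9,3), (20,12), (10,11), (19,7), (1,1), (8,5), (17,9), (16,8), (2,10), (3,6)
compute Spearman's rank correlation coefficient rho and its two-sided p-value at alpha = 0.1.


Step 1: Rank x and y separately (midranks; no ties here).
rank(x): 18->10, 7->4, 9->6, 20->12, 10->7, 19->11, 1->1, 8->5, 17->9, 16->8, 2->2, 3->3
rank(y): 2->2, 4->4, 3->3, 12->12, 11->11, 7->7, 1->1, 5->5, 9->9, 8->8, 10->10, 6->6
Step 2: d_i = R_x(i) - R_y(i); compute d_i^2.
  (10-2)^2=64, (4-4)^2=0, (6-3)^2=9, (12-12)^2=0, (7-11)^2=16, (11-7)^2=16, (1-1)^2=0, (5-5)^2=0, (9-9)^2=0, (8-8)^2=0, (2-10)^2=64, (3-6)^2=9
sum(d^2) = 178.
Step 3: rho = 1 - 6*178 / (12*(12^2 - 1)) = 1 - 1068/1716 = 0.377622.
Step 4: Under H0, t = rho * sqrt((n-2)/(1-rho^2)) = 1.2896 ~ t(10).
Step 5: Two-sided p-value from the t-distribution with 10 df = 0.226206.
Step 6: alpha = 0.1. fail to reject H0.

rho = 0.3776, p = 0.226206, fail to reject H0 at alpha = 0.1.


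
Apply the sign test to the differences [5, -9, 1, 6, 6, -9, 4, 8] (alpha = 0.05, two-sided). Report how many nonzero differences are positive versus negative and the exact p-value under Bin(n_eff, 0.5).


Step 1: Discard zero differences. Original n = 8; n_eff = number of nonzero differences = 8.
Nonzero differences (with sign): +5, -9, +1, +6, +6, -9, +4, +8
Step 2: Count signs: positive = 6, negative = 2.
Step 3: Under H0: P(positive) = 0.5, so the number of positives S ~ Bin(8, 0.5).
Step 4: Two-sided exact p-value = sum of Bin(8,0.5) probabilities at or below the observed probability = 0.289062.
Step 5: alpha = 0.05. fail to reject H0.

n_eff = 8, pos = 6, neg = 2, p = 0.289062, fail to reject H0.


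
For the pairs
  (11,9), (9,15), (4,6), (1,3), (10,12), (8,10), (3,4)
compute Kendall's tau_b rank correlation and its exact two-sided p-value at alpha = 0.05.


Step 1: Enumerate the 21 unordered pairs (i,j) with i<j and classify each by sign(x_j-x_i) * sign(y_j-y_i).
  (1,2):dx=-2,dy=+6->D; (1,3):dx=-7,dy=-3->C; (1,4):dx=-10,dy=-6->C; (1,5):dx=-1,dy=+3->D
  (1,6):dx=-3,dy=+1->D; (1,7):dx=-8,dy=-5->C; (2,3):dx=-5,dy=-9->C; (2,4):dx=-8,dy=-12->C
  (2,5):dx=+1,dy=-3->D; (2,6):dx=-1,dy=-5->C; (2,7):dx=-6,dy=-11->C; (3,4):dx=-3,dy=-3->C
  (3,5):dx=+6,dy=+6->C; (3,6):dx=+4,dy=+4->C; (3,7):dx=-1,dy=-2->C; (4,5):dx=+9,dy=+9->C
  (4,6):dx=+7,dy=+7->C; (4,7):dx=+2,dy=+1->C; (5,6):dx=-2,dy=-2->C; (5,7):dx=-7,dy=-8->C
  (6,7):dx=-5,dy=-6->C
Step 2: C = 17, D = 4, total pairs = 21.
Step 3: tau = (C - D)/(n(n-1)/2) = (17 - 4)/21 = 0.619048.
Step 4: Exact two-sided p-value (enumerate n! = 5040 permutations of y under H0): p = 0.069048.
Step 5: alpha = 0.05. fail to reject H0.

tau_b = 0.6190 (C=17, D=4), p = 0.069048, fail to reject H0.


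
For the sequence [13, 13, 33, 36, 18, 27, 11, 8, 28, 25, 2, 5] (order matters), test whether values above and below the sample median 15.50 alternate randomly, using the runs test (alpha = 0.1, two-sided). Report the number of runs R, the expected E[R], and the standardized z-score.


Step 1: Compute median = 15.50; label A = above, B = below.
Labels in order: BBAAAABBAABB  (n_A = 6, n_B = 6)
Step 2: Count runs R = 5.
Step 3: Under H0 (random ordering), E[R] = 2*n_A*n_B/(n_A+n_B) + 1 = 2*6*6/12 + 1 = 7.0000.
        Var[R] = 2*n_A*n_B*(2*n_A*n_B - n_A - n_B) / ((n_A+n_B)^2 * (n_A+n_B-1)) = 4320/1584 = 2.7273.
        SD[R] = 1.6514.
Step 4: Continuity-corrected z = (R + 0.5 - E[R]) / SD[R] = (5 + 0.5 - 7.0000) / 1.6514 = -0.9083.
Step 5: Two-sided p-value via normal approximation = 2*(1 - Phi(|z|)) = 0.363722.
Step 6: alpha = 0.1. fail to reject H0.

R = 5, z = -0.9083, p = 0.363722, fail to reject H0.


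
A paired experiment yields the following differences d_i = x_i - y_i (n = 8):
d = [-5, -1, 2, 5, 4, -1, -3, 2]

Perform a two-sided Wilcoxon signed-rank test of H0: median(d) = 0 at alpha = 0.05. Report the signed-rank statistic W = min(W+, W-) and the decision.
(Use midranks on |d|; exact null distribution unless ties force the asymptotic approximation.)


Step 1: Drop any zero differences (none here) and take |d_i|.
|d| = [5, 1, 2, 5, 4, 1, 3, 2]
Step 2: Midrank |d_i| (ties get averaged ranks).
ranks: |5|->7.5, |1|->1.5, |2|->3.5, |5|->7.5, |4|->6, |1|->1.5, |3|->5, |2|->3.5
Step 3: Attach original signs; sum ranks with positive sign and with negative sign.
W+ = 3.5 + 7.5 + 6 + 3.5 = 20.5
W- = 7.5 + 1.5 + 1.5 + 5 = 15.5
(Check: W+ + W- = 36 should equal n(n+1)/2 = 36.)
Step 4: Test statistic W = min(W+, W-) = 15.5.
Step 5: Ties in |d|, so use the tie-corrected normal approximation.
        E[W] = n(n+1)/4 = 8*9/4 = 18.
        Tie groups: |d|=1 (t=2), |d|=2 (t=2), |d|=5 (t=2); sum(t^3 - t) = 18.
        Var[W] = n(n+1)(2n+1)/24 - sum(t^3-t)/48 = 1224/24 - 18/48 = 50.625.
        z = (W - E[W]) / sqrt(Var[W]) = (15.5 - 18) / 7.1151 = -0.3514.
        Two-sided p = 2*Phi(z) = 0.725315.
Step 6: alpha = 0.05. fail to reject H0.

W+ = 20.5, W- = 15.5, W = min = 15.5, p = 0.725315, fail to reject H0.


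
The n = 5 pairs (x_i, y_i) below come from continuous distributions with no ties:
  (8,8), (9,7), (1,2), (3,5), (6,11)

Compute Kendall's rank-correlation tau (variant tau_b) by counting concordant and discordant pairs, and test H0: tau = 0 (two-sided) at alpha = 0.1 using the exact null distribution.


Step 1: Enumerate the 10 unordered pairs (i,j) with i<j and classify each by sign(x_j-x_i) * sign(y_j-y_i).
  (1,2):dx=+1,dy=-1->D; (1,3):dx=-7,dy=-6->C; (1,4):dx=-5,dy=-3->C; (1,5):dx=-2,dy=+3->D
  (2,3):dx=-8,dy=-5->C; (2,4):dx=-6,dy=-2->C; (2,5):dx=-3,dy=+4->D; (3,4):dx=+2,dy=+3->C
  (3,5):dx=+5,dy=+9->C; (4,5):dx=+3,dy=+6->C
Step 2: C = 7, D = 3, total pairs = 10.
Step 3: tau = (C - D)/(n(n-1)/2) = (7 - 3)/10 = 0.400000.
Step 4: Exact two-sided p-value (enumerate n! = 120 permutations of y under H0): p = 0.483333.
Step 5: alpha = 0.1. fail to reject H0.

tau_b = 0.4000 (C=7, D=3), p = 0.483333, fail to reject H0.


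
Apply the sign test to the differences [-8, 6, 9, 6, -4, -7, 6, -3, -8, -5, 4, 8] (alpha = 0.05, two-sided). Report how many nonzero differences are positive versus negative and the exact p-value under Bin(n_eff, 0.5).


Step 1: Discard zero differences. Original n = 12; n_eff = number of nonzero differences = 12.
Nonzero differences (with sign): -8, +6, +9, +6, -4, -7, +6, -3, -8, -5, +4, +8
Step 2: Count signs: positive = 6, negative = 6.
Step 3: Under H0: P(positive) = 0.5, so the number of positives S ~ Bin(12, 0.5).
Step 4: Two-sided exact p-value = sum of Bin(12,0.5) probabilities at or below the observed probability = 1.000000.
Step 5: alpha = 0.05. fail to reject H0.

n_eff = 12, pos = 6, neg = 6, p = 1.000000, fail to reject H0.


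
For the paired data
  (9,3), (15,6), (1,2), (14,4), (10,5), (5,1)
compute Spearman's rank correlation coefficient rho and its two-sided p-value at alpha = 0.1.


Step 1: Rank x and y separately (midranks; no ties here).
rank(x): 9->3, 15->6, 1->1, 14->5, 10->4, 5->2
rank(y): 3->3, 6->6, 2->2, 4->4, 5->5, 1->1
Step 2: d_i = R_x(i) - R_y(i); compute d_i^2.
  (3-3)^2=0, (6-6)^2=0, (1-2)^2=1, (5-4)^2=1, (4-5)^2=1, (2-1)^2=1
sum(d^2) = 4.
Step 3: rho = 1 - 6*4 / (6*(6^2 - 1)) = 1 - 24/210 = 0.885714.
Step 4: Under H0, t = rho * sqrt((n-2)/(1-rho^2)) = 3.8158 ~ t(4).
Step 5: Two-sided p-value from the t-distribution with 4 df = 0.018845.
Step 6: alpha = 0.1. reject H0.

rho = 0.8857, p = 0.018845, reject H0 at alpha = 0.1.


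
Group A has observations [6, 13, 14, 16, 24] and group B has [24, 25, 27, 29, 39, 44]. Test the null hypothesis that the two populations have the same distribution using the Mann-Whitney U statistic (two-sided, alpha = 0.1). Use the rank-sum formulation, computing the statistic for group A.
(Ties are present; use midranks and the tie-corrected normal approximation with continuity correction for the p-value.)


Step 1: Combine and sort all 11 observations; assign midranks.
sorted (value, group): (6,X), (13,X), (14,X), (16,X), (24,X), (24,Y), (25,Y), (27,Y), (29,Y), (39,Y), (44,Y)
ranks: 6->1, 13->2, 14->3, 16->4, 24->5.5, 24->5.5, 25->7, 27->8, 29->9, 39->10, 44->11
Step 2: Rank sum for X: R1 = 1 + 2 + 3 + 4 + 5.5 = 15.5.
Step 3: U_X = R1 - n1(n1+1)/2 = 15.5 - 5*6/2 = 15.5 - 15 = 0.5.
       U_Y = n1*n2 - U_X = 30 - 0.5 = 29.5.
Step 4: Ties are present, so use the tie-corrected normal approximation (with continuity correction) for the p-value.
Step 5: p-value = 0.010411; compare to alpha = 0.1. reject H0.

U_X = 0.5, p = 0.010411, reject H0 at alpha = 0.1.


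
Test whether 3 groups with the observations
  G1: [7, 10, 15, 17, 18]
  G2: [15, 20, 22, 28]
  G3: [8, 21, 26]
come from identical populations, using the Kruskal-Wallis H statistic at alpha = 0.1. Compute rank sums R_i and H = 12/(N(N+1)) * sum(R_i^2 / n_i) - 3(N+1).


Step 1: Combine all N = 12 observations and assign midranks.
sorted (value, group, rank): (7,G1,1), (8,G3,2), (10,G1,3), (15,G1,4.5), (15,G2,4.5), (17,G1,6), (18,G1,7), (20,G2,8), (21,G3,9), (22,G2,10), (26,G3,11), (28,G2,12)
Step 2: Sum ranks within each group.
R_1 = 21.5 (n_1 = 5)
R_2 = 34.5 (n_2 = 4)
R_3 = 22 (n_3 = 3)
Step 3: H = 12/(N(N+1)) * sum(R_i^2/n_i) - 3(N+1)
     = 12/(12*13) * (21.5^2/5 + 34.5^2/4 + 22^2/3) - 3*13
     = 0.076923 * 551.346 - 39
     = 3.411218.
Step 4: Ties present; correction factor C = 1 - 6/(12^3 - 12) = 0.996503. Corrected H = 3.411218 / 0.996503 = 3.423187.
Step 5: Under H0, H ~ chi^2(2); p-value = 0.180578.
Step 6: alpha = 0.1. fail to reject H0.

H = 3.4232, df = 2, p = 0.180578, fail to reject H0.


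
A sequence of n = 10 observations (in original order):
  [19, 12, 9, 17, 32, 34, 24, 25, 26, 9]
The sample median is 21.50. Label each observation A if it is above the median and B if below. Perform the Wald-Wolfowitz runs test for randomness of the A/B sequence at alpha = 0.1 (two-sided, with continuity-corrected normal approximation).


Step 1: Compute median = 21.50; label A = above, B = below.
Labels in order: BBBBAAAAAB  (n_A = 5, n_B = 5)
Step 2: Count runs R = 3.
Step 3: Under H0 (random ordering), E[R] = 2*n_A*n_B/(n_A+n_B) + 1 = 2*5*5/10 + 1 = 6.0000.
        Var[R] = 2*n_A*n_B*(2*n_A*n_B - n_A - n_B) / ((n_A+n_B)^2 * (n_A+n_B-1)) = 2000/900 = 2.2222.
        SD[R] = 1.4907.
Step 4: Continuity-corrected z = (R + 0.5 - E[R]) / SD[R] = (3 + 0.5 - 6.0000) / 1.4907 = -1.6771.
Step 5: Two-sided p-value via normal approximation = 2*(1 - Phi(|z|)) = 0.093533.
Step 6: alpha = 0.1. reject H0.

R = 3, z = -1.6771, p = 0.093533, reject H0.


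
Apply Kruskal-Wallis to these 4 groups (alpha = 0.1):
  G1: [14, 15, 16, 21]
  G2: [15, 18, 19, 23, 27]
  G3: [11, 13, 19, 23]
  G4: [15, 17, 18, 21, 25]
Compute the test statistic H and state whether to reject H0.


Step 1: Combine all N = 18 observations and assign midranks.
sorted (value, group, rank): (11,G3,1), (13,G3,2), (14,G1,3), (15,G1,5), (15,G2,5), (15,G4,5), (16,G1,7), (17,G4,8), (18,G2,9.5), (18,G4,9.5), (19,G2,11.5), (19,G3,11.5), (21,G1,13.5), (21,G4,13.5), (23,G2,15.5), (23,G3,15.5), (25,G4,17), (27,G2,18)
Step 2: Sum ranks within each group.
R_1 = 28.5 (n_1 = 4)
R_2 = 59.5 (n_2 = 5)
R_3 = 30 (n_3 = 4)
R_4 = 53 (n_4 = 5)
Step 3: H = 12/(N(N+1)) * sum(R_i^2/n_i) - 3(N+1)
     = 12/(18*19) * (28.5^2/4 + 59.5^2/5 + 30^2/4 + 53^2/5) - 3*19
     = 0.035088 * 1697.91 - 57
     = 2.575877.
Step 4: Ties present; correction factor C = 1 - 48/(18^3 - 18) = 0.991744. Corrected H = 2.575877 / 0.991744 = 2.597320.
Step 5: Under H0, H ~ chi^2(3); p-value = 0.457959.
Step 6: alpha = 0.1. fail to reject H0.

H = 2.5973, df = 3, p = 0.457959, fail to reject H0.


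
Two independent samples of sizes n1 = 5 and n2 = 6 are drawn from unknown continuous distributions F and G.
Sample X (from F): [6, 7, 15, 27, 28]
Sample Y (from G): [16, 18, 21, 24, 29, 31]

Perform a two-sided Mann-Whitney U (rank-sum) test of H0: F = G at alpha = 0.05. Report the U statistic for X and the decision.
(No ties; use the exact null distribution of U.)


Step 1: Combine and sort all 11 observations; assign midranks.
sorted (value, group): (6,X), (7,X), (15,X), (16,Y), (18,Y), (21,Y), (24,Y), (27,X), (28,X), (29,Y), (31,Y)
ranks: 6->1, 7->2, 15->3, 16->4, 18->5, 21->6, 24->7, 27->8, 28->9, 29->10, 31->11
Step 2: Rank sum for X: R1 = 1 + 2 + 3 + 8 + 9 = 23.
Step 3: U_X = R1 - n1(n1+1)/2 = 23 - 5*6/2 = 23 - 15 = 8.
       U_Y = n1*n2 - U_X = 30 - 8 = 22.
Step 4: No ties, so the exact null distribution of U (based on enumerating the C(11,5) = 462 equally likely rank assignments) gives the two-sided p-value.
Step 5: p-value = 0.246753; compare to alpha = 0.05. fail to reject H0.

U_X = 8, p = 0.246753, fail to reject H0 at alpha = 0.05.


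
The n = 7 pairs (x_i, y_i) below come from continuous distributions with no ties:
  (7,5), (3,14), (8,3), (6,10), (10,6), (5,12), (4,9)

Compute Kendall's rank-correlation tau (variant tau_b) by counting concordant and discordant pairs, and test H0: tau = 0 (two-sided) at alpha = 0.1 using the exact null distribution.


Step 1: Enumerate the 21 unordered pairs (i,j) with i<j and classify each by sign(x_j-x_i) * sign(y_j-y_i).
  (1,2):dx=-4,dy=+9->D; (1,3):dx=+1,dy=-2->D; (1,4):dx=-1,dy=+5->D; (1,5):dx=+3,dy=+1->C
  (1,6):dx=-2,dy=+7->D; (1,7):dx=-3,dy=+4->D; (2,3):dx=+5,dy=-11->D; (2,4):dx=+3,dy=-4->D
  (2,5):dx=+7,dy=-8->D; (2,6):dx=+2,dy=-2->D; (2,7):dx=+1,dy=-5->D; (3,4):dx=-2,dy=+7->D
  (3,5):dx=+2,dy=+3->C; (3,6):dx=-3,dy=+9->D; (3,7):dx=-4,dy=+6->D; (4,5):dx=+4,dy=-4->D
  (4,6):dx=-1,dy=+2->D; (4,7):dx=-2,dy=-1->C; (5,6):dx=-5,dy=+6->D; (5,7):dx=-6,dy=+3->D
  (6,7):dx=-1,dy=-3->C
Step 2: C = 4, D = 17, total pairs = 21.
Step 3: tau = (C - D)/(n(n-1)/2) = (4 - 17)/21 = -0.619048.
Step 4: Exact two-sided p-value (enumerate n! = 5040 permutations of y under H0): p = 0.069048.
Step 5: alpha = 0.1. reject H0.

tau_b = -0.6190 (C=4, D=17), p = 0.069048, reject H0.


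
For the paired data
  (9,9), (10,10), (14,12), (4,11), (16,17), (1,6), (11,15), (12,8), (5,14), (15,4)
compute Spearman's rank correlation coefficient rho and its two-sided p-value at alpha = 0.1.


Step 1: Rank x and y separately (midranks; no ties here).
rank(x): 9->4, 10->5, 14->8, 4->2, 16->10, 1->1, 11->6, 12->7, 5->3, 15->9
rank(y): 9->4, 10->5, 12->7, 11->6, 17->10, 6->2, 15->9, 8->3, 14->8, 4->1
Step 2: d_i = R_x(i) - R_y(i); compute d_i^2.
  (4-4)^2=0, (5-5)^2=0, (8-7)^2=1, (2-6)^2=16, (10-10)^2=0, (1-2)^2=1, (6-9)^2=9, (7-3)^2=16, (3-8)^2=25, (9-1)^2=64
sum(d^2) = 132.
Step 3: rho = 1 - 6*132 / (10*(10^2 - 1)) = 1 - 792/990 = 0.200000.
Step 4: Under H0, t = rho * sqrt((n-2)/(1-rho^2)) = 0.5774 ~ t(8).
Step 5: Two-sided p-value from the t-distribution with 8 df = 0.579584.
Step 6: alpha = 0.1. fail to reject H0.

rho = 0.2000, p = 0.579584, fail to reject H0 at alpha = 0.1.


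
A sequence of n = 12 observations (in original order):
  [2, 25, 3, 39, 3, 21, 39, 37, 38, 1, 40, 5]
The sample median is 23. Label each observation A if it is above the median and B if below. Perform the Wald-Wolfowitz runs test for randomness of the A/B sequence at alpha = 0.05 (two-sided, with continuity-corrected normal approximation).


Step 1: Compute median = 23; label A = above, B = below.
Labels in order: BABABBAAABAB  (n_A = 6, n_B = 6)
Step 2: Count runs R = 9.
Step 3: Under H0 (random ordering), E[R] = 2*n_A*n_B/(n_A+n_B) + 1 = 2*6*6/12 + 1 = 7.0000.
        Var[R] = 2*n_A*n_B*(2*n_A*n_B - n_A - n_B) / ((n_A+n_B)^2 * (n_A+n_B-1)) = 4320/1584 = 2.7273.
        SD[R] = 1.6514.
Step 4: Continuity-corrected z = (R - 0.5 - E[R]) / SD[R] = (9 - 0.5 - 7.0000) / 1.6514 = 0.9083.
Step 5: Two-sided p-value via normal approximation = 2*(1 - Phi(|z|)) = 0.363722.
Step 6: alpha = 0.05. fail to reject H0.

R = 9, z = 0.9083, p = 0.363722, fail to reject H0.


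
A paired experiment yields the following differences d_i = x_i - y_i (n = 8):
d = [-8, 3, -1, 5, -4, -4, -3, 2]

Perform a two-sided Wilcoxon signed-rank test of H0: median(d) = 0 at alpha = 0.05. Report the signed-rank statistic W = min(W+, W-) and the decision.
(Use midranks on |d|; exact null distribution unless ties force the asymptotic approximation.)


Step 1: Drop any zero differences (none here) and take |d_i|.
|d| = [8, 3, 1, 5, 4, 4, 3, 2]
Step 2: Midrank |d_i| (ties get averaged ranks).
ranks: |8|->8, |3|->3.5, |1|->1, |5|->7, |4|->5.5, |4|->5.5, |3|->3.5, |2|->2
Step 3: Attach original signs; sum ranks with positive sign and with negative sign.
W+ = 3.5 + 7 + 2 = 12.5
W- = 8 + 1 + 5.5 + 5.5 + 3.5 = 23.5
(Check: W+ + W- = 36 should equal n(n+1)/2 = 36.)
Step 4: Test statistic W = min(W+, W-) = 12.5.
Step 5: Ties in |d|, so use the tie-corrected normal approximation.
        E[W] = n(n+1)/4 = 8*9/4 = 18.
        Tie groups: |d|=3 (t=2), |d|=4 (t=2); sum(t^3 - t) = 12.
        Var[W] = n(n+1)(2n+1)/24 - sum(t^3-t)/48 = 1224/24 - 12/48 = 50.75.
        z = (W - E[W]) / sqrt(Var[W]) = (12.5 - 18) / 7.1239 = -0.7720.
        Two-sided p = 2*Phi(z) = 0.440086.
Step 6: alpha = 0.05. fail to reject H0.

W+ = 12.5, W- = 23.5, W = min = 12.5, p = 0.440086, fail to reject H0.


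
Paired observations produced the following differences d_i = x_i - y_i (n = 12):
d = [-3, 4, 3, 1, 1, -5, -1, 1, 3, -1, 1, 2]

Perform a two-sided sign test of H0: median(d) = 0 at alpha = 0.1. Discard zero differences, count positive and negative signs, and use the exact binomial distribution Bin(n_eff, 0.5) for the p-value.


Step 1: Discard zero differences. Original n = 12; n_eff = number of nonzero differences = 12.
Nonzero differences (with sign): -3, +4, +3, +1, +1, -5, -1, +1, +3, -1, +1, +2
Step 2: Count signs: positive = 8, negative = 4.
Step 3: Under H0: P(positive) = 0.5, so the number of positives S ~ Bin(12, 0.5).
Step 4: Two-sided exact p-value = sum of Bin(12,0.5) probabilities at or below the observed probability = 0.387695.
Step 5: alpha = 0.1. fail to reject H0.

n_eff = 12, pos = 8, neg = 4, p = 0.387695, fail to reject H0.


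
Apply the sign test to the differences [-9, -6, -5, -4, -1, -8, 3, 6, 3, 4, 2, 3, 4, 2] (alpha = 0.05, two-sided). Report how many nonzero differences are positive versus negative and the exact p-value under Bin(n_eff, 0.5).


Step 1: Discard zero differences. Original n = 14; n_eff = number of nonzero differences = 14.
Nonzero differences (with sign): -9, -6, -5, -4, -1, -8, +3, +6, +3, +4, +2, +3, +4, +2
Step 2: Count signs: positive = 8, negative = 6.
Step 3: Under H0: P(positive) = 0.5, so the number of positives S ~ Bin(14, 0.5).
Step 4: Two-sided exact p-value = sum of Bin(14,0.5) probabilities at or below the observed probability = 0.790527.
Step 5: alpha = 0.05. fail to reject H0.

n_eff = 14, pos = 8, neg = 6, p = 0.790527, fail to reject H0.


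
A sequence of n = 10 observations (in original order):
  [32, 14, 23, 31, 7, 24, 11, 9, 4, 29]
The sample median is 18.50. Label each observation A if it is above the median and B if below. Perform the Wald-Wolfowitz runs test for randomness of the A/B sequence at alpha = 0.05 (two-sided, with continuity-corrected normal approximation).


Step 1: Compute median = 18.50; label A = above, B = below.
Labels in order: ABAABABBBA  (n_A = 5, n_B = 5)
Step 2: Count runs R = 7.
Step 3: Under H0 (random ordering), E[R] = 2*n_A*n_B/(n_A+n_B) + 1 = 2*5*5/10 + 1 = 6.0000.
        Var[R] = 2*n_A*n_B*(2*n_A*n_B - n_A - n_B) / ((n_A+n_B)^2 * (n_A+n_B-1)) = 2000/900 = 2.2222.
        SD[R] = 1.4907.
Step 4: Continuity-corrected z = (R - 0.5 - E[R]) / SD[R] = (7 - 0.5 - 6.0000) / 1.4907 = 0.3354.
Step 5: Two-sided p-value via normal approximation = 2*(1 - Phi(|z|)) = 0.737316.
Step 6: alpha = 0.05. fail to reject H0.

R = 7, z = 0.3354, p = 0.737316, fail to reject H0.


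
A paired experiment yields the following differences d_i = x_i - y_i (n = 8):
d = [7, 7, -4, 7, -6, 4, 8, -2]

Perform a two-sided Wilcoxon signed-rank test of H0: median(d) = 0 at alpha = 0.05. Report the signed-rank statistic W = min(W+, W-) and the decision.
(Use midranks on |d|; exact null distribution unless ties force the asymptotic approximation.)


Step 1: Drop any zero differences (none here) and take |d_i|.
|d| = [7, 7, 4, 7, 6, 4, 8, 2]
Step 2: Midrank |d_i| (ties get averaged ranks).
ranks: |7|->6, |7|->6, |4|->2.5, |7|->6, |6|->4, |4|->2.5, |8|->8, |2|->1
Step 3: Attach original signs; sum ranks with positive sign and with negative sign.
W+ = 6 + 6 + 6 + 2.5 + 8 = 28.5
W- = 2.5 + 4 + 1 = 7.5
(Check: W+ + W- = 36 should equal n(n+1)/2 = 36.)
Step 4: Test statistic W = min(W+, W-) = 7.5.
Step 5: Ties in |d|, so use the tie-corrected normal approximation.
        E[W] = n(n+1)/4 = 8*9/4 = 18.
        Tie groups: |d|=4 (t=2), |d|=7 (t=3); sum(t^3 - t) = 30.
        Var[W] = n(n+1)(2n+1)/24 - sum(t^3-t)/48 = 1224/24 - 30/48 = 50.375.
        z = (W - E[W]) / sqrt(Var[W]) = (7.5 - 18) / 7.0975 = -1.4794.
        Two-sided p = 2*Phi(z) = 0.139037.
Step 6: alpha = 0.05. fail to reject H0.

W+ = 28.5, W- = 7.5, W = min = 7.5, p = 0.139037, fail to reject H0.


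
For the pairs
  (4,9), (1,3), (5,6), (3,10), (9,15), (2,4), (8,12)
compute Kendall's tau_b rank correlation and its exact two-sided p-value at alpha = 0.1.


Step 1: Enumerate the 21 unordered pairs (i,j) with i<j and classify each by sign(x_j-x_i) * sign(y_j-y_i).
  (1,2):dx=-3,dy=-6->C; (1,3):dx=+1,dy=-3->D; (1,4):dx=-1,dy=+1->D; (1,5):dx=+5,dy=+6->C
  (1,6):dx=-2,dy=-5->C; (1,7):dx=+4,dy=+3->C; (2,3):dx=+4,dy=+3->C; (2,4):dx=+2,dy=+7->C
  (2,5):dx=+8,dy=+12->C; (2,6):dx=+1,dy=+1->C; (2,7):dx=+7,dy=+9->C; (3,4):dx=-2,dy=+4->D
  (3,5):dx=+4,dy=+9->C; (3,6):dx=-3,dy=-2->C; (3,7):dx=+3,dy=+6->C; (4,5):dx=+6,dy=+5->C
  (4,6):dx=-1,dy=-6->C; (4,7):dx=+5,dy=+2->C; (5,6):dx=-7,dy=-11->C; (5,7):dx=-1,dy=-3->C
  (6,7):dx=+6,dy=+8->C
Step 2: C = 18, D = 3, total pairs = 21.
Step 3: tau = (C - D)/(n(n-1)/2) = (18 - 3)/21 = 0.714286.
Step 4: Exact two-sided p-value (enumerate n! = 5040 permutations of y under H0): p = 0.030159.
Step 5: alpha = 0.1. reject H0.

tau_b = 0.7143 (C=18, D=3), p = 0.030159, reject H0.


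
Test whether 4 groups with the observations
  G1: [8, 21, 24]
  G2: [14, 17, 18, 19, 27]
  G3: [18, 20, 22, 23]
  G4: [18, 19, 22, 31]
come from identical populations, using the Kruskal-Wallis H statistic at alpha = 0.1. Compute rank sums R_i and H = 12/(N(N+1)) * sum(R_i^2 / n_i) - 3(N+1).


Step 1: Combine all N = 16 observations and assign midranks.
sorted (value, group, rank): (8,G1,1), (14,G2,2), (17,G2,3), (18,G2,5), (18,G3,5), (18,G4,5), (19,G2,7.5), (19,G4,7.5), (20,G3,9), (21,G1,10), (22,G3,11.5), (22,G4,11.5), (23,G3,13), (24,G1,14), (27,G2,15), (31,G4,16)
Step 2: Sum ranks within each group.
R_1 = 25 (n_1 = 3)
R_2 = 32.5 (n_2 = 5)
R_3 = 38.5 (n_3 = 4)
R_4 = 40 (n_4 = 4)
Step 3: H = 12/(N(N+1)) * sum(R_i^2/n_i) - 3(N+1)
     = 12/(16*17) * (25^2/3 + 32.5^2/5 + 38.5^2/4 + 40^2/4) - 3*17
     = 0.044118 * 1190.15 - 51
     = 1.506434.
Step 4: Ties present; correction factor C = 1 - 36/(16^3 - 16) = 0.991176. Corrected H = 1.506434 / 0.991176 = 1.519844.
Step 5: Under H0, H ~ chi^2(3); p-value = 0.677698.
Step 6: alpha = 0.1. fail to reject H0.

H = 1.5198, df = 3, p = 0.677698, fail to reject H0.


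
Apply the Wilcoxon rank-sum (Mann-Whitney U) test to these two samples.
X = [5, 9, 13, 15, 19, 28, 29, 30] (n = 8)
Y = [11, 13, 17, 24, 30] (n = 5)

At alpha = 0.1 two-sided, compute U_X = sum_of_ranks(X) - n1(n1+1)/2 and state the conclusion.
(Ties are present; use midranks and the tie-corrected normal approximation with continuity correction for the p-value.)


Step 1: Combine and sort all 13 observations; assign midranks.
sorted (value, group): (5,X), (9,X), (11,Y), (13,X), (13,Y), (15,X), (17,Y), (19,X), (24,Y), (28,X), (29,X), (30,X), (30,Y)
ranks: 5->1, 9->2, 11->3, 13->4.5, 13->4.5, 15->6, 17->7, 19->8, 24->9, 28->10, 29->11, 30->12.5, 30->12.5
Step 2: Rank sum for X: R1 = 1 + 2 + 4.5 + 6 + 8 + 10 + 11 + 12.5 = 55.
Step 3: U_X = R1 - n1(n1+1)/2 = 55 - 8*9/2 = 55 - 36 = 19.
       U_Y = n1*n2 - U_X = 40 - 19 = 21.
Step 4: Ties are present, so use the tie-corrected normal approximation (with continuity correction) for the p-value.
Step 5: p-value = 0.941492; compare to alpha = 0.1. fail to reject H0.

U_X = 19, p = 0.941492, fail to reject H0 at alpha = 0.1.


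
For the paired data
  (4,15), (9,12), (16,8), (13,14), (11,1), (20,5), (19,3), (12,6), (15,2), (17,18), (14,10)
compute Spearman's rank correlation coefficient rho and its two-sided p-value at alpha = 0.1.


Step 1: Rank x and y separately (midranks; no ties here).
rank(x): 4->1, 9->2, 16->8, 13->5, 11->3, 20->11, 19->10, 12->4, 15->7, 17->9, 14->6
rank(y): 15->10, 12->8, 8->6, 14->9, 1->1, 5->4, 3->3, 6->5, 2->2, 18->11, 10->7
Step 2: d_i = R_x(i) - R_y(i); compute d_i^2.
  (1-10)^2=81, (2-8)^2=36, (8-6)^2=4, (5-9)^2=16, (3-1)^2=4, (11-4)^2=49, (10-3)^2=49, (4-5)^2=1, (7-2)^2=25, (9-11)^2=4, (6-7)^2=1
sum(d^2) = 270.
Step 3: rho = 1 - 6*270 / (11*(11^2 - 1)) = 1 - 1620/1320 = -0.227273.
Step 4: Under H0, t = rho * sqrt((n-2)/(1-rho^2)) = -0.7001 ~ t(9).
Step 5: Two-sided p-value from the t-distribution with 9 df = 0.501536.
Step 6: alpha = 0.1. fail to reject H0.

rho = -0.2273, p = 0.501536, fail to reject H0 at alpha = 0.1.


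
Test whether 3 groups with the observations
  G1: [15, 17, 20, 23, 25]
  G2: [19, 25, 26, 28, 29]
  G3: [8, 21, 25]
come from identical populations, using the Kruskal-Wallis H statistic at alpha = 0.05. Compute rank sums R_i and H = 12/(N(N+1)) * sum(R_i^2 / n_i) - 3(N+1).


Step 1: Combine all N = 13 observations and assign midranks.
sorted (value, group, rank): (8,G3,1), (15,G1,2), (17,G1,3), (19,G2,4), (20,G1,5), (21,G3,6), (23,G1,7), (25,G1,9), (25,G2,9), (25,G3,9), (26,G2,11), (28,G2,12), (29,G2,13)
Step 2: Sum ranks within each group.
R_1 = 26 (n_1 = 5)
R_2 = 49 (n_2 = 5)
R_3 = 16 (n_3 = 3)
Step 3: H = 12/(N(N+1)) * sum(R_i^2/n_i) - 3(N+1)
     = 12/(13*14) * (26^2/5 + 49^2/5 + 16^2/3) - 3*14
     = 0.065934 * 700.733 - 42
     = 4.202198.
Step 4: Ties present; correction factor C = 1 - 24/(13^3 - 13) = 0.989011. Corrected H = 4.202198 / 0.989011 = 4.248889.
Step 5: Under H0, H ~ chi^2(2); p-value = 0.119499.
Step 6: alpha = 0.05. fail to reject H0.

H = 4.2489, df = 2, p = 0.119499, fail to reject H0.


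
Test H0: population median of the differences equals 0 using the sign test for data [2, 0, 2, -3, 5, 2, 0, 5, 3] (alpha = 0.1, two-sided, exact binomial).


Step 1: Discard zero differences. Original n = 9; n_eff = number of nonzero differences = 7.
Nonzero differences (with sign): +2, +2, -3, +5, +2, +5, +3
Step 2: Count signs: positive = 6, negative = 1.
Step 3: Under H0: P(positive) = 0.5, so the number of positives S ~ Bin(7, 0.5).
Step 4: Two-sided exact p-value = sum of Bin(7,0.5) probabilities at or below the observed probability = 0.125000.
Step 5: alpha = 0.1. fail to reject H0.

n_eff = 7, pos = 6, neg = 1, p = 0.125000, fail to reject H0.


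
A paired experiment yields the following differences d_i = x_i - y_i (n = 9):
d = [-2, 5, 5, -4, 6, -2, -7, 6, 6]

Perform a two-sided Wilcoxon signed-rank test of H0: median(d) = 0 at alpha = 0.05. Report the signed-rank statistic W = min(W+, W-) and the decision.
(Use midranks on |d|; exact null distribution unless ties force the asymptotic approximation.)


Step 1: Drop any zero differences (none here) and take |d_i|.
|d| = [2, 5, 5, 4, 6, 2, 7, 6, 6]
Step 2: Midrank |d_i| (ties get averaged ranks).
ranks: |2|->1.5, |5|->4.5, |5|->4.5, |4|->3, |6|->7, |2|->1.5, |7|->9, |6|->7, |6|->7
Step 3: Attach original signs; sum ranks with positive sign and with negative sign.
W+ = 4.5 + 4.5 + 7 + 7 + 7 = 30
W- = 1.5 + 3 + 1.5 + 9 = 15
(Check: W+ + W- = 45 should equal n(n+1)/2 = 45.)
Step 4: Test statistic W = min(W+, W-) = 15.
Step 5: Ties in |d|, so use the tie-corrected normal approximation.
        E[W] = n(n+1)/4 = 9*10/4 = 22.5.
        Tie groups: |d|=2 (t=2), |d|=5 (t=2), |d|=6 (t=3); sum(t^3 - t) = 36.
        Var[W] = n(n+1)(2n+1)/24 - sum(t^3-t)/48 = 1710/24 - 36/48 = 70.5.
        z = (W - E[W]) / sqrt(Var[W]) = (15 - 22.5) / 8.3964 = -0.8932.
        Two-sided p = 2*Phi(z) = 0.371730.
Step 6: alpha = 0.05. fail to reject H0.

W+ = 30, W- = 15, W = min = 15, p = 0.371730, fail to reject H0.


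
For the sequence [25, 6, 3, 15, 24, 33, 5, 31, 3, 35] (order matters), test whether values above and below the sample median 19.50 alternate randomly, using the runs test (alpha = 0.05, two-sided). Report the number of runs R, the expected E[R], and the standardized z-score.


Step 1: Compute median = 19.50; label A = above, B = below.
Labels in order: ABBBAABABA  (n_A = 5, n_B = 5)
Step 2: Count runs R = 7.
Step 3: Under H0 (random ordering), E[R] = 2*n_A*n_B/(n_A+n_B) + 1 = 2*5*5/10 + 1 = 6.0000.
        Var[R] = 2*n_A*n_B*(2*n_A*n_B - n_A - n_B) / ((n_A+n_B)^2 * (n_A+n_B-1)) = 2000/900 = 2.2222.
        SD[R] = 1.4907.
Step 4: Continuity-corrected z = (R - 0.5 - E[R]) / SD[R] = (7 - 0.5 - 6.0000) / 1.4907 = 0.3354.
Step 5: Two-sided p-value via normal approximation = 2*(1 - Phi(|z|)) = 0.737316.
Step 6: alpha = 0.05. fail to reject H0.

R = 7, z = 0.3354, p = 0.737316, fail to reject H0.


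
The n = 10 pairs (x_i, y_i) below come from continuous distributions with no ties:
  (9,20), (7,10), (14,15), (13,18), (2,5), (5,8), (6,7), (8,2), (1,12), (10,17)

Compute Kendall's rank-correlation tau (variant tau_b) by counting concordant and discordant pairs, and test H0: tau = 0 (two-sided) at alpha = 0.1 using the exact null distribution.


Step 1: Enumerate the 45 unordered pairs (i,j) with i<j and classify each by sign(x_j-x_i) * sign(y_j-y_i).
  (1,2):dx=-2,dy=-10->C; (1,3):dx=+5,dy=-5->D; (1,4):dx=+4,dy=-2->D; (1,5):dx=-7,dy=-15->C
  (1,6):dx=-4,dy=-12->C; (1,7):dx=-3,dy=-13->C; (1,8):dx=-1,dy=-18->C; (1,9):dx=-8,dy=-8->C
  (1,10):dx=+1,dy=-3->D; (2,3):dx=+7,dy=+5->C; (2,4):dx=+6,dy=+8->C; (2,5):dx=-5,dy=-5->C
  (2,6):dx=-2,dy=-2->C; (2,7):dx=-1,dy=-3->C; (2,8):dx=+1,dy=-8->D; (2,9):dx=-6,dy=+2->D
  (2,10):dx=+3,dy=+7->C; (3,4):dx=-1,dy=+3->D; (3,5):dx=-12,dy=-10->C; (3,6):dx=-9,dy=-7->C
  (3,7):dx=-8,dy=-8->C; (3,8):dx=-6,dy=-13->C; (3,9):dx=-13,dy=-3->C; (3,10):dx=-4,dy=+2->D
  (4,5):dx=-11,dy=-13->C; (4,6):dx=-8,dy=-10->C; (4,7):dx=-7,dy=-11->C; (4,8):dx=-5,dy=-16->C
  (4,9):dx=-12,dy=-6->C; (4,10):dx=-3,dy=-1->C; (5,6):dx=+3,dy=+3->C; (5,7):dx=+4,dy=+2->C
  (5,8):dx=+6,dy=-3->D; (5,9):dx=-1,dy=+7->D; (5,10):dx=+8,dy=+12->C; (6,7):dx=+1,dy=-1->D
  (6,8):dx=+3,dy=-6->D; (6,9):dx=-4,dy=+4->D; (6,10):dx=+5,dy=+9->C; (7,8):dx=+2,dy=-5->D
  (7,9):dx=-5,dy=+5->D; (7,10):dx=+4,dy=+10->C; (8,9):dx=-7,dy=+10->D; (8,10):dx=+2,dy=+15->C
  (9,10):dx=+9,dy=+5->C
Step 2: C = 30, D = 15, total pairs = 45.
Step 3: tau = (C - D)/(n(n-1)/2) = (30 - 15)/45 = 0.333333.
Step 4: Exact two-sided p-value (enumerate n! = 3628800 permutations of y under H0): p = 0.216373.
Step 5: alpha = 0.1. fail to reject H0.

tau_b = 0.3333 (C=30, D=15), p = 0.216373, fail to reject H0.


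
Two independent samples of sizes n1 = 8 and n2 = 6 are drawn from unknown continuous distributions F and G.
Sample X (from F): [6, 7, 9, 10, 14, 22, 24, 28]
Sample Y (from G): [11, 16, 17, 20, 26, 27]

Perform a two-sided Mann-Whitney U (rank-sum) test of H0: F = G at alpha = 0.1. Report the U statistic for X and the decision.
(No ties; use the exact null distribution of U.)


Step 1: Combine and sort all 14 observations; assign midranks.
sorted (value, group): (6,X), (7,X), (9,X), (10,X), (11,Y), (14,X), (16,Y), (17,Y), (20,Y), (22,X), (24,X), (26,Y), (27,Y), (28,X)
ranks: 6->1, 7->2, 9->3, 10->4, 11->5, 14->6, 16->7, 17->8, 20->9, 22->10, 24->11, 26->12, 27->13, 28->14
Step 2: Rank sum for X: R1 = 1 + 2 + 3 + 4 + 6 + 10 + 11 + 14 = 51.
Step 3: U_X = R1 - n1(n1+1)/2 = 51 - 8*9/2 = 51 - 36 = 15.
       U_Y = n1*n2 - U_X = 48 - 15 = 33.
Step 4: No ties, so the exact null distribution of U (based on enumerating the C(14,8) = 3003 equally likely rank assignments) gives the two-sided p-value.
Step 5: p-value = 0.282384; compare to alpha = 0.1. fail to reject H0.

U_X = 15, p = 0.282384, fail to reject H0 at alpha = 0.1.


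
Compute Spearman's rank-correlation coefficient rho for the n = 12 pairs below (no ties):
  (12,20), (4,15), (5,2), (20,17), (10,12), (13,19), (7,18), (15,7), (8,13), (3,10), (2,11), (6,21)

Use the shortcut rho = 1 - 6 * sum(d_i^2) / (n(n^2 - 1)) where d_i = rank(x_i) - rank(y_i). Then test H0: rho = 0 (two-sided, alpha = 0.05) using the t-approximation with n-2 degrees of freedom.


Step 1: Rank x and y separately (midranks; no ties here).
rank(x): 12->9, 4->3, 5->4, 20->12, 10->8, 13->10, 7->6, 15->11, 8->7, 3->2, 2->1, 6->5
rank(y): 20->11, 15->7, 2->1, 17->8, 12->5, 19->10, 18->9, 7->2, 13->6, 10->3, 11->4, 21->12
Step 2: d_i = R_x(i) - R_y(i); compute d_i^2.
  (9-11)^2=4, (3-7)^2=16, (4-1)^2=9, (12-8)^2=16, (8-5)^2=9, (10-10)^2=0, (6-9)^2=9, (11-2)^2=81, (7-6)^2=1, (2-3)^2=1, (1-4)^2=9, (5-12)^2=49
sum(d^2) = 204.
Step 3: rho = 1 - 6*204 / (12*(12^2 - 1)) = 1 - 1224/1716 = 0.286713.
Step 4: Under H0, t = rho * sqrt((n-2)/(1-rho^2)) = 0.9464 ~ t(10).
Step 5: Two-sided p-value from the t-distribution with 10 df = 0.366251.
Step 6: alpha = 0.05. fail to reject H0.

rho = 0.2867, p = 0.366251, fail to reject H0 at alpha = 0.05.
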